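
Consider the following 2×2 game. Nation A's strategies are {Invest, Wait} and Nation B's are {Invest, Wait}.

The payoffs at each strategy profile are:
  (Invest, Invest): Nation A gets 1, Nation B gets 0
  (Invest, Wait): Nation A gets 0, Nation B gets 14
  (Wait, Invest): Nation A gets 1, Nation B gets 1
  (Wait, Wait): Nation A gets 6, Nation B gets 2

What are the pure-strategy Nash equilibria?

(Wait, Wait)

(Invest, Invest): Nation B prefers Wait (14 > 0) — not an equilibrium.
(Invest, Wait): Nation A prefers Wait (6 > 0) — not an equilibrium.
(Wait, Invest): Nation B prefers Wait (2 > 1) — not an equilibrium.
(Wait, Wait): Nation A gets 6 ≥ 0 from Invest, and Nation B gets 2 ≥ 1 from Invest — Nash equilibrium.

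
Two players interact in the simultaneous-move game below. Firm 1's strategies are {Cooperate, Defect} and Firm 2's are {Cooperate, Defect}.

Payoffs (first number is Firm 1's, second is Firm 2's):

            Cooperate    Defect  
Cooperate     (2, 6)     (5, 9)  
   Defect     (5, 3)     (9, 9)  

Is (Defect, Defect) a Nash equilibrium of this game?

Yes

At (Defect, Defect), Firm 1 earns 9; switching to Cooperate would give 5, so Firm 1 has no profitable deviation.
Firm 2 earns 9; switching to Cooperate would give 3, so Firm 2 has no profitable deviation.
Neither player can gain by a unilateral deviation, so this profile is a Nash equilibrium.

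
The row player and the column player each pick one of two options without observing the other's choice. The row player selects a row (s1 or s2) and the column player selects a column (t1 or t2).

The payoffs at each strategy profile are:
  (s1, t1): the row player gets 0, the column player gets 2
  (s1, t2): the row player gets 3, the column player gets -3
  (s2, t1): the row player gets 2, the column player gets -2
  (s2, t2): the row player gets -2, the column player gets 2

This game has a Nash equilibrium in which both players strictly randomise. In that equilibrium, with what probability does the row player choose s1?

4/9

Let p be the probability that the row player plays s1. In a completely mixed equilibrium, the column player must be indifferent between t1 and t2.
The column player's expected payoff from t1 is 2p − 2(1−p); from t2 it is −3p + 2(1−p).
Setting these equal: 4p − 2 = −5p + 2, so p = 4/9.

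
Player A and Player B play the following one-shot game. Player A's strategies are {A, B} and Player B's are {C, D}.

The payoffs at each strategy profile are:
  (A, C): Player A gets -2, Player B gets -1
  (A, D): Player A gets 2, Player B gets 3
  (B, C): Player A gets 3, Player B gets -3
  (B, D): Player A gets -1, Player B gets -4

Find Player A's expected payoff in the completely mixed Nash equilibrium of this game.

1/2

First find y, the probability Player B plays C, from Player A's indifference between A and B: −2y + 2(1−y) = 3y − (1−y), giving y = 3/8.
Since Player A is indifferent in equilibrium, Player A's expected payoff equals the payoff from either row against (3/8, 5/8). Using A: −2(3/8) + 2(5/8) = 1/2.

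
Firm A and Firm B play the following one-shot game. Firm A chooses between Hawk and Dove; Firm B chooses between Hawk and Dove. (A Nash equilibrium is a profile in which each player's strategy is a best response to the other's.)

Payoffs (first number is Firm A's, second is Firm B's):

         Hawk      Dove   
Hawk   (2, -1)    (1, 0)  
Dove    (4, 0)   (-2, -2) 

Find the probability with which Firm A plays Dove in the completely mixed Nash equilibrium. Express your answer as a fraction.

Let r be the probability that Firm A plays Hawk. In a completely mixed equilibrium, Firm B must be indifferent between Hawk and Dove.
Firm B's expected payoff from Hawk is −r; from Dove it is −2(1−r).
Setting these equal: −r = 2r − 2, so r = 2/3.
Therefore Firm A plays Dove with probability 1 − 2/3 = 1/3.

1/3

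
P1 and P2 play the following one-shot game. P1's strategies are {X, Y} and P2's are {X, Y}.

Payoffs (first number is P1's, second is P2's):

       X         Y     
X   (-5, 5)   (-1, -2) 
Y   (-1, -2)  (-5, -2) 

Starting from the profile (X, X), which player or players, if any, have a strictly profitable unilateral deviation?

P1

P1 at (X, X) earns -5; deviating to Y yields -1 — a strict improvement.
P2 earns 5; deviating to Y yields -2 — not better.
Only P1 has a strictly profitable deviation.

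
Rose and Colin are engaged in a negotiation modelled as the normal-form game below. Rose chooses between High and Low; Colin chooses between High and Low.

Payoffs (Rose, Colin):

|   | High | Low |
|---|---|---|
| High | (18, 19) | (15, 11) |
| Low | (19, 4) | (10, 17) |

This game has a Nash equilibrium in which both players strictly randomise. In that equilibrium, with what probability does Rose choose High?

Let r be the probability that Rose plays High. In a completely mixed equilibrium, Colin must be indifferent between High and Low.
Colin's expected payoff from High is 19r + 4(1−r); from Low it is 11r + 17(1−r).
Setting these equal: 15r + 4 = −6r + 17, so r = 13/21.

13/21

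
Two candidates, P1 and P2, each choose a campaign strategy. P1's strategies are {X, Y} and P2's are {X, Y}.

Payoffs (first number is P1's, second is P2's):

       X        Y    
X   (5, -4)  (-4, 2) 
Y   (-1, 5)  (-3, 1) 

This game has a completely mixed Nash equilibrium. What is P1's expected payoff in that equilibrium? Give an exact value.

-19/7

First find y, the probability P2 plays X, from P1's indifference between X and Y: 5y − 4(1−y) = −y − 3(1−y), giving y = 1/7.
Since P1 is indifferent in equilibrium, P1's expected payoff equals the payoff from either row against (1/7, 6/7). Using X: 5(1/7) − 4(6/7) = -19/7.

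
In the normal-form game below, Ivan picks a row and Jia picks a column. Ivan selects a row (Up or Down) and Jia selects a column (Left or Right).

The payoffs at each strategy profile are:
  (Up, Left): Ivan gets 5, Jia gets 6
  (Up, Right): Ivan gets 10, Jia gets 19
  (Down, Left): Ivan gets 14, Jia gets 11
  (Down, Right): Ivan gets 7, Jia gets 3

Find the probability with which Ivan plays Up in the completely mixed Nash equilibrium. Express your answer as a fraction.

8/21

Let x be the probability that Ivan plays Up. In a completely mixed equilibrium, Jia must be indifferent between Left and Right.
Jia's expected payoff from Left is 6x + 11(1−x); from Right it is 19x + 3(1−x).
Setting these equal: −5x + 11 = 16x + 3, so x = 8/21.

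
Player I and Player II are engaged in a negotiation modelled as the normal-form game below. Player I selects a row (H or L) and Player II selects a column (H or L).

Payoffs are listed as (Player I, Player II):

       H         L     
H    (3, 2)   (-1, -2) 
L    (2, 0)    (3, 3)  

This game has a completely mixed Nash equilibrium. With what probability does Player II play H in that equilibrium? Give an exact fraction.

Let q be the probability that Player II plays H. In a completely mixed equilibrium, Player I must be indifferent between H and L.
Player I's expected payoff from H is 3q − (1−q); from L it is 2q + 3(1−q).
Setting these equal: 4q − 1 = −q + 3, so q = 4/5.

4/5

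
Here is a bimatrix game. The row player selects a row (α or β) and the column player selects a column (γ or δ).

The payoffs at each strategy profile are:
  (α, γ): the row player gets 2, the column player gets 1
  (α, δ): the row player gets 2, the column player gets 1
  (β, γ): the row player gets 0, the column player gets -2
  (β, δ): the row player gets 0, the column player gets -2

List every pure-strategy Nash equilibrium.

(α, γ) and (α, δ)

(α, γ): the row player gets 2 ≥ 0 from β, and the column player gets 1 ≥ 1 from δ — Nash equilibrium.
(α, δ): the row player gets 2 ≥ 0 from β, and the column player gets 1 ≥ 1 from γ — Nash equilibrium.
(β, γ): the row player prefers α (2 > 0) — not an equilibrium.
(β, δ): the row player prefers α (2 > 0) — not an equilibrium.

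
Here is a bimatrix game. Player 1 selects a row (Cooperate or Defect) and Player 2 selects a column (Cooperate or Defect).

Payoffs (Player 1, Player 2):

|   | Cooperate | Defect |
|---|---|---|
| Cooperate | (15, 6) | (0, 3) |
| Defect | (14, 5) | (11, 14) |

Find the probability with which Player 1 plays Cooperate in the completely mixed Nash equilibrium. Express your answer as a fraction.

3/4

Let x be the probability that Player 1 plays Cooperate. In a completely mixed equilibrium, Player 2 must be indifferent between Cooperate and Defect.
Player 2's expected payoff from Cooperate is 6x + 5(1−x); from Defect it is 3x + 14(1−x).
Setting these equal: x + 5 = −11x + 14, so x = 3/4.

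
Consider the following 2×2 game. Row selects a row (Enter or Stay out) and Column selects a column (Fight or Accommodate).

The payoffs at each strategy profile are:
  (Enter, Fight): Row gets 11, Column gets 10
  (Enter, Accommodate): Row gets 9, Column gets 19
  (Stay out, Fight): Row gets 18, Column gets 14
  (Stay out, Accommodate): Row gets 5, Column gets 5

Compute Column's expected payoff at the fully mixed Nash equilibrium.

First find p, the probability Row plays Enter, from Column's indifference between Fight and Accommodate: 10p + 14(1−p) = 19p + 5(1−p), giving p = 1/2.
Since Column is indifferent in equilibrium, Column's expected payoff equals the payoff from either column against (1/2, 1/2). Using Fight: 10(1/2) + 14(1/2) = 12.

12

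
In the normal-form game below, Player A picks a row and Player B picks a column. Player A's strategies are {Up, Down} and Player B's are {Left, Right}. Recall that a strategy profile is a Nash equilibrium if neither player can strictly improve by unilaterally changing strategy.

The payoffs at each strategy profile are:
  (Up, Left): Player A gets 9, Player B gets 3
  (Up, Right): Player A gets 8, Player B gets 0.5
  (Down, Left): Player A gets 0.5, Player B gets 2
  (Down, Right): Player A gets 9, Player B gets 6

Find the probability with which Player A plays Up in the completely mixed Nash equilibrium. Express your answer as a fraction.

Let r be the probability that Player A plays Up. In a completely mixed equilibrium, Player B must be indifferent between Left and Right.
Player B's expected payoff from Left is 3r + 2(1−r); from Right it is 0.5r + 6(1−r).
Setting these equal: r + 2 = −5.5r + 6, so r = 8/13.

8/13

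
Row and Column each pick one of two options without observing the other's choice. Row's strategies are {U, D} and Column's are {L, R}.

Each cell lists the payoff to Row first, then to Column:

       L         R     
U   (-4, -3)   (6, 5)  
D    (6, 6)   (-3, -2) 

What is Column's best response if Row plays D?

Against D, Column earns 6 from L and -2 from R.
So L is the best response.

L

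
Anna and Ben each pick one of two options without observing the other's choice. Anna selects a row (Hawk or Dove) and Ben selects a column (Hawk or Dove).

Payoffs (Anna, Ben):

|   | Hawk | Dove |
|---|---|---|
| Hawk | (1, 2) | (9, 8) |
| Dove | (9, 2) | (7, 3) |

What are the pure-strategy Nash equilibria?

(Hawk, Dove)

(Hawk, Hawk): Anna prefers Dove (9 > 1); Ben prefers Dove (8 > 2) — not an equilibrium.
(Hawk, Dove): Anna gets 9 ≥ 7 from Dove, and Ben gets 8 ≥ 2 from Hawk — Nash equilibrium.
(Dove, Hawk): Ben prefers Dove (3 > 2) — not an equilibrium.
(Dove, Dove): Anna prefers Hawk (9 > 7) — not an equilibrium.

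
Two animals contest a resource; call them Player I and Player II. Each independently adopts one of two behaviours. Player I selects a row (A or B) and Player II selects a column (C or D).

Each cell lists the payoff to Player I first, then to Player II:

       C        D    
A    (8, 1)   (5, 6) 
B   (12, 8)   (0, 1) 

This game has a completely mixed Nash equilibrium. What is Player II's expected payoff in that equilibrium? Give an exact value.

47/12

First find p, the probability Player I plays A, from Player II's indifference between C and D: p + 8(1−p) = 6p + (1−p), giving p = 7/12.
Since Player II is indifferent in equilibrium, Player II's expected payoff equals the payoff from either column against (7/12, 5/12). Using C: (7/12) + 8(5/12) = 47/12.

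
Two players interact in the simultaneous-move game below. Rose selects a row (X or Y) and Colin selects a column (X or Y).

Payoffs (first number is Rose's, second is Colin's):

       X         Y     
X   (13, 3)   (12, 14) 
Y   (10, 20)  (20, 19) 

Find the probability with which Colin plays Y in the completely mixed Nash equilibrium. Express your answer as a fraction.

3/11

Let y be the probability that Colin plays X. In a completely mixed equilibrium, Rose must be indifferent between X and Y.
Rose's expected payoff from X is 13y + 12(1−y); from Y it is 10y + 20(1−y).
Setting these equal: y + 12 = −10y + 20, so y = 8/11.
Therefore Colin plays Y with probability 1 − 8/11 = 3/11.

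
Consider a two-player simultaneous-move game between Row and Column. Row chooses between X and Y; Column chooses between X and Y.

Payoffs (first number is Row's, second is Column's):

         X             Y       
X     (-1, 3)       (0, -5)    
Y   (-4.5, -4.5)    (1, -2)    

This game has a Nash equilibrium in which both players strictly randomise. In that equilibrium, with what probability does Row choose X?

5/21

Let x be the probability that Row plays X. In a completely mixed equilibrium, Column must be indifferent between X and Y.
Column's expected payoff from X is 3x − 4.5(1−x); from Y it is −5x − 2(1−x).
Setting these equal: 7.5x − 4.5 = −3x − 2, so x = 5/21.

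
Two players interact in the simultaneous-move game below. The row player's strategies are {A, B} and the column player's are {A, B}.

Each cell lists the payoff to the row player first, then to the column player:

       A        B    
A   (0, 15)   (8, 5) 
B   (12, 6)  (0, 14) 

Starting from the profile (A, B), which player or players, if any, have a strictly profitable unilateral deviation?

The row player at (A, B) earns 8; deviating to B yields 0 — not better.
The column player earns 5; deviating to A yields 15 — a strict improvement.
Only the column player has a strictly profitable deviation.

The column player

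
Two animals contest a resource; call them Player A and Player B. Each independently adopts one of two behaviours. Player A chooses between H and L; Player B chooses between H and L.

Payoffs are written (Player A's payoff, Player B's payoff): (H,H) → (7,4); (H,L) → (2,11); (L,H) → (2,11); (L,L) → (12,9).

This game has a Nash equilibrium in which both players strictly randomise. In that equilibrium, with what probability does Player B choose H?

Let y be the probability that Player B plays H. In a completely mixed equilibrium, Player A must be indifferent between H and L.
Player A's expected payoff from H is 7y + 2(1−y); from L it is 2y + 12(1−y).
Setting these equal: 5y + 2 = −10y + 12, so y = 2/3.

2/3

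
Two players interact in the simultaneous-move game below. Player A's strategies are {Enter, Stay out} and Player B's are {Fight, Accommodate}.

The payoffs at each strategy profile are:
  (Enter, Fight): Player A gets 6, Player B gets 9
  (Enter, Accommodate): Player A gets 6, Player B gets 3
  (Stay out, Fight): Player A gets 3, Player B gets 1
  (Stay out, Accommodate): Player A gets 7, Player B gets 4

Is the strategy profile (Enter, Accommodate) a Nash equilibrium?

No

At (Enter, Accommodate), Player A earns 6; switching to Stay out would give 7, so Player A would deviate.
Player B earns 3; switching to Fight would give 9, so Player B would deviate.
Since at least one player can profitably deviate, this is not a Nash equilibrium.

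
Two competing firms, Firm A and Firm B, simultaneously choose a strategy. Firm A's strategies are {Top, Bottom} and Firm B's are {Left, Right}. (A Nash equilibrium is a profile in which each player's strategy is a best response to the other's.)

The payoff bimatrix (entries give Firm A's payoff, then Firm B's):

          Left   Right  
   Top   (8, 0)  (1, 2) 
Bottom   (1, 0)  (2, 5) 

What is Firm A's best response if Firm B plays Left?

Against Left, Firm A earns 8 from Top and 1 from Bottom.
So Top is the best response.

Top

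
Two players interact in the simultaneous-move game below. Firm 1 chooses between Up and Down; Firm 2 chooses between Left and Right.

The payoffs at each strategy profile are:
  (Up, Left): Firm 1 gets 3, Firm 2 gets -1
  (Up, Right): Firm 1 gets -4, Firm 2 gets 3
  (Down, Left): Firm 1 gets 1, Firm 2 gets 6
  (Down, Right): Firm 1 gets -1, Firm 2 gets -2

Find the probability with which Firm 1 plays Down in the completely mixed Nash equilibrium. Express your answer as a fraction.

Let x be the probability that Firm 1 plays Up. In a completely mixed equilibrium, Firm 2 must be indifferent between Left and Right.
Firm 2's expected payoff from Left is −x + 6(1−x); from Right it is 3x − 2(1−x).
Setting these equal: −7x + 6 = 5x − 2, so x = 2/3.
Therefore Firm 1 plays Down with probability 1 − 2/3 = 1/3.

1/3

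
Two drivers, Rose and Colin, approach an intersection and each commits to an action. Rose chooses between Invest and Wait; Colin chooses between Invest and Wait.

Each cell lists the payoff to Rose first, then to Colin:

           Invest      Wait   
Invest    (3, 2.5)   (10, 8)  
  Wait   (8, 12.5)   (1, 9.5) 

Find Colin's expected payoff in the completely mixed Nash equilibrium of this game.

First find x, the probability Rose plays Invest, from Colin's indifference between Invest and Wait: 2.5x + 12.5(1−x) = 8x + 9.5(1−x), giving x = 6/17.
Since Colin is indifferent in equilibrium, Colin's expected payoff equals the payoff from either column against (6/17, 11/17). Using Invest: 2.5(6/17) + 12.5(11/17) = 305/34.

305/34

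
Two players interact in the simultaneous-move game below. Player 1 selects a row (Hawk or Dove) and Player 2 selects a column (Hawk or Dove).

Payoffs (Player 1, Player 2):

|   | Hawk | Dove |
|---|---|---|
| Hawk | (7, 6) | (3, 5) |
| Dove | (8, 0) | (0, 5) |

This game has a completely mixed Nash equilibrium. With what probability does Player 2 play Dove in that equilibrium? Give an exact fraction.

Let y be the probability that Player 2 plays Hawk. In a completely mixed equilibrium, Player 1 must be indifferent between Hawk and Dove.
Player 1's expected payoff from Hawk is 7y + 3(1−y); from Dove it is 8y.
Setting these equal: 4y + 3 = 8y, so y = 3/4.
Therefore Player 2 plays Dove with probability 1 − 3/4 = 1/4.

1/4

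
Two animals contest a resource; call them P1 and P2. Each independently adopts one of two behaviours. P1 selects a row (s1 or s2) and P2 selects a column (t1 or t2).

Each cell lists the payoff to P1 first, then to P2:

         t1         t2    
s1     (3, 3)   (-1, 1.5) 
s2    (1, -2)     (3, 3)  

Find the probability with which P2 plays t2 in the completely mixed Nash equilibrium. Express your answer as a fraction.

1/3

Let q be the probability that P2 plays t1. In a completely mixed equilibrium, P1 must be indifferent between s1 and s2.
P1's expected payoff from s1 is 3q − (1−q); from s2 it is q + 3(1−q).
Setting these equal: 4q − 1 = −2q + 3, so q = 2/3.
Therefore P2 plays t2 with probability 1 − 2/3 = 1/3.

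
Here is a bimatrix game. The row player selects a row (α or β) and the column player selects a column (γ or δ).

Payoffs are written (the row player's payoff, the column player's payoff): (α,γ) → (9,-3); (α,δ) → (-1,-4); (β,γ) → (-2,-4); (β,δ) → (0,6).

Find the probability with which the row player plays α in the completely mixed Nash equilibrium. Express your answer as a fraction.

Let r be the probability that the row player plays α. In a completely mixed equilibrium, the column player must be indifferent between γ and δ.
The column player's expected payoff from γ is −3r − 4(1−r); from δ it is −4r + 6(1−r).
Setting these equal: r − 4 = −10r + 6, so r = 10/11.

10/11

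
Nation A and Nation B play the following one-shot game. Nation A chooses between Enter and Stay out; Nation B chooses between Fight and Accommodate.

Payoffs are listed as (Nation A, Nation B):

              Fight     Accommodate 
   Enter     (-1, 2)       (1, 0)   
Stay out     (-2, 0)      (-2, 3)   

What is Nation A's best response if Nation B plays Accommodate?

Enter

Against Accommodate, Nation A earns 1 from Enter and -2 from Stay out.
So Enter is the best response.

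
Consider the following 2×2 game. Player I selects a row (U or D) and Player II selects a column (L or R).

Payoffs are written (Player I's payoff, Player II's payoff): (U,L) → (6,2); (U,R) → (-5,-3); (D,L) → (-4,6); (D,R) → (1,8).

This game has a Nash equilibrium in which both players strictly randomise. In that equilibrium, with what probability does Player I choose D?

Let r be the probability that Player I plays U. In a completely mixed equilibrium, Player II must be indifferent between L and R.
Player II's expected payoff from L is 2r + 6(1−r); from R it is −3r + 8(1−r).
Setting these equal: −4r + 6 = −11r + 8, so r = 2/7.
Therefore Player I plays D with probability 1 − 2/7 = 5/7.

5/7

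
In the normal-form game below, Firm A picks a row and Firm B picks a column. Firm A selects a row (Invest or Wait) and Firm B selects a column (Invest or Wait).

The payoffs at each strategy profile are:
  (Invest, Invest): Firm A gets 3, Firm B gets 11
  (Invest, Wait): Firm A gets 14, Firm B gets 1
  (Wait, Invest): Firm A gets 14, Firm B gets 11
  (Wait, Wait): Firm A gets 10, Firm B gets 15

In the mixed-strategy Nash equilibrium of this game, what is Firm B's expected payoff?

First find x, the probability Firm A plays Invest, from Firm B's indifference between Invest and Wait: 11x + 11(1−x) = x + 15(1−x), giving x = 2/7.
Since Firm B is indifferent in equilibrium, Firm B's expected payoff equals the payoff from either column against (2/7, 5/7). Using Invest: 11(2/7) + 11(5/7) = 11.

11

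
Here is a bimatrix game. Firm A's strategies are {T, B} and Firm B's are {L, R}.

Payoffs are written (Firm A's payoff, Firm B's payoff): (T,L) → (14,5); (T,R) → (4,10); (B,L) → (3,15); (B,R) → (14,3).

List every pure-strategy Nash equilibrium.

none

(T, L): Firm B prefers R (10 > 5) — not an equilibrium.
(T, R): Firm A prefers B (14 > 4) — not an equilibrium.
(B, L): Firm A prefers T (14 > 3) — not an equilibrium.
(B, R): Firm B prefers L (15 > 3) — not an equilibrium.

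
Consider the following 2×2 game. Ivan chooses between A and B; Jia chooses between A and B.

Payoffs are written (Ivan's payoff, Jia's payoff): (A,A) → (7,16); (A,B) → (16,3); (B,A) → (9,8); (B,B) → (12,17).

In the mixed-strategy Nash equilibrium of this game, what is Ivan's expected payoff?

First find q, the probability Jia plays A, from Ivan's indifference between A and B: 7q + 16(1−q) = 9q + 12(1−q), giving q = 2/3.
Since Ivan is indifferent in equilibrium, Ivan's expected payoff equals the payoff from either row against (2/3, 1/3). Using A: 7(2/3) + 16(1/3) = 10.

10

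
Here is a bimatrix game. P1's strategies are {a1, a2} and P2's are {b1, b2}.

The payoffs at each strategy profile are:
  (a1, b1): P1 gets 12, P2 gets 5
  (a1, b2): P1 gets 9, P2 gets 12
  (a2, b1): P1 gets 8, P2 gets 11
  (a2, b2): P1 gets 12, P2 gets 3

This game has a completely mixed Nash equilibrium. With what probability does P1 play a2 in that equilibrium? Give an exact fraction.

7/15

Let p be the probability that P1 plays a1. In a completely mixed equilibrium, P2 must be indifferent between b1 and b2.
P2's expected payoff from b1 is 5p + 11(1−p); from b2 it is 12p + 3(1−p).
Setting these equal: −6p + 11 = 9p + 3, so p = 8/15.
Therefore P1 plays a2 with probability 1 − 8/15 = 7/15.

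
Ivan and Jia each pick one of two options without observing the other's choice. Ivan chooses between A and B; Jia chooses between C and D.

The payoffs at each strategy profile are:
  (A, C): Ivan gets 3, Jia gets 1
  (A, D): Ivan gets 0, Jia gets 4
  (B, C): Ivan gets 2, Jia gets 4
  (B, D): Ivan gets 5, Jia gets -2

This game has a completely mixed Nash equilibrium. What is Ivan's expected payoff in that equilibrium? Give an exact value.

5/2

First find y, the probability Jia plays C, from Ivan's indifference between A and B: 3y = 2y + 5(1−y), giving y = 5/6.
Since Ivan is indifferent in equilibrium, Ivan's expected payoff equals the payoff from either row against (5/6, 1/6). Using A: 3(5/6) = 5/2.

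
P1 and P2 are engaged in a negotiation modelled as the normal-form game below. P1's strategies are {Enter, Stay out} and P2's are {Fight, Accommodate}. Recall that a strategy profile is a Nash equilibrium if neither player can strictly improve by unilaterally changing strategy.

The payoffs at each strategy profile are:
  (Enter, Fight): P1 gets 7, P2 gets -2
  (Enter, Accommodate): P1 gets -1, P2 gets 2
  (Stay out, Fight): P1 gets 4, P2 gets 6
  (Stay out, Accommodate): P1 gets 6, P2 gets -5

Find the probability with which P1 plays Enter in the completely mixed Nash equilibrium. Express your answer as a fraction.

11/15

Let x be the probability that P1 plays Enter. In a completely mixed equilibrium, P2 must be indifferent between Fight and Accommodate.
P2's expected payoff from Fight is −2x + 6(1−x); from Accommodate it is 2x − 5(1−x).
Setting these equal: −8x + 6 = 7x − 5, so x = 11/15.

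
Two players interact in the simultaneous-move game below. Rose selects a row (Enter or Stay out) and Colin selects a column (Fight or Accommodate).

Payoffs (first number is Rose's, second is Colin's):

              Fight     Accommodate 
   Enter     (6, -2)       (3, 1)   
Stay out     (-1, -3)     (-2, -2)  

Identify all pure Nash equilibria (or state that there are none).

(Enter, Accommodate)

(Enter, Fight): Colin prefers Accommodate (1 > -2) — not an equilibrium.
(Enter, Accommodate): Rose gets 3 ≥ -2 from Stay out, and Colin gets 1 ≥ -2 from Fight — Nash equilibrium.
(Stay out, Fight): Rose prefers Enter (6 > -1); Colin prefers Accommodate (-2 > -3) — not an equilibrium.
(Stay out, Accommodate): Rose prefers Enter (3 > -2) — not an equilibrium.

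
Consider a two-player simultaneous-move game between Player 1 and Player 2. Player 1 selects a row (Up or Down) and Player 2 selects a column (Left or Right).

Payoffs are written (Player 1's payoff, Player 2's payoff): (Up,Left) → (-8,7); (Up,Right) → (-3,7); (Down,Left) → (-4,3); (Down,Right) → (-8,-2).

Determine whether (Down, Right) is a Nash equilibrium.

At (Down, Right), Player 1 earns -8; switching to Up would give -3, so Player 1 would deviate.
Player 2 earns -2; switching to Left would give 3, so Player 2 would deviate.
Since at least one player can profitably deviate, this is not a Nash equilibrium.

No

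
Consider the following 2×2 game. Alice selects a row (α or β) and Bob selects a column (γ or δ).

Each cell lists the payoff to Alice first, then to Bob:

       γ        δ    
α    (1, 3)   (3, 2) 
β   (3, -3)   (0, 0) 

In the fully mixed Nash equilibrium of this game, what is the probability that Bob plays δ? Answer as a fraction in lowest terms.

2/5

Let y be the probability that Bob plays γ. In a completely mixed equilibrium, Alice must be indifferent between α and β.
Alice's expected payoff from α is y + 3(1−y); from β it is 3y.
Setting these equal: −2y + 3 = 3y, so y = 3/5.
Therefore Bob plays δ with probability 1 − 3/5 = 2/5.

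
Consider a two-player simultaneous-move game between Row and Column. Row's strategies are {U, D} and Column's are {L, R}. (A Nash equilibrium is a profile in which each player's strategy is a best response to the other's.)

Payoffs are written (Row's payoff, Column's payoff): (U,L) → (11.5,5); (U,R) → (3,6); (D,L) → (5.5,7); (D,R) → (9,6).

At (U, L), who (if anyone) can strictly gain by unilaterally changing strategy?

Column

Row at (U, L) earns 11.5; deviating to D yields 5.5 — not better.
Column earns 5; deviating to R yields 6 — a strict improvement.
Only Column has a strictly profitable deviation.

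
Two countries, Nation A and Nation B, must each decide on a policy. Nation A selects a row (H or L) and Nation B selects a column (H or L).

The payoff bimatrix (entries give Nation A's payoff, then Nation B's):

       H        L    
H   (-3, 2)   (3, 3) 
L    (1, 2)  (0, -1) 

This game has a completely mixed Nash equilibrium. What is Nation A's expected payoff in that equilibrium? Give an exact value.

First find y, the probability Nation B plays H, from Nation A's indifference between H and L: −3y + 3(1−y) = y, giving y = 3/7.
Since Nation A is indifferent in equilibrium, Nation A's expected payoff equals the payoff from either row against (3/7, 4/7). Using H: −3(3/7) + 3(4/7) = 3/7.

3/7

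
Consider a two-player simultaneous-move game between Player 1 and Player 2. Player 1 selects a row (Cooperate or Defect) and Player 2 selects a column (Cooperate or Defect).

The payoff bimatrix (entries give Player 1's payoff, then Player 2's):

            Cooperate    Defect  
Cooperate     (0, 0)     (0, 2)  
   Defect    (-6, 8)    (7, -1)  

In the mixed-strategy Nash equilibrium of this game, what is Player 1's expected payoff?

0

First find y, the probability Player 2 plays Cooperate, from Player 1's indifference between Cooperate and Defect: 0 = −6y + 7(1−y), giving y = 7/13.
Since Player 1 is indifferent in equilibrium, Player 1's expected payoff equals the payoff from either row against (7/13, 6/13). Using Cooperate: 0 = 0.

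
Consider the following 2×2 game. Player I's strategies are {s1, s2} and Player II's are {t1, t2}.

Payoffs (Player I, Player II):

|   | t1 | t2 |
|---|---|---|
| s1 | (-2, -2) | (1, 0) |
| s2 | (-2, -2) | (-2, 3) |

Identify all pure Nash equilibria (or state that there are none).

(s1, t2)

(s1, t1): Player II prefers t2 (0 > -2) — not an equilibrium.
(s1, t2): Player I gets 1 ≥ -2 from s2, and Player II gets 0 ≥ -2 from t1 — Nash equilibrium.
(s2, t1): Player II prefers t2 (3 > -2) — not an equilibrium.
(s2, t2): Player I prefers s1 (1 > -2) — not an equilibrium.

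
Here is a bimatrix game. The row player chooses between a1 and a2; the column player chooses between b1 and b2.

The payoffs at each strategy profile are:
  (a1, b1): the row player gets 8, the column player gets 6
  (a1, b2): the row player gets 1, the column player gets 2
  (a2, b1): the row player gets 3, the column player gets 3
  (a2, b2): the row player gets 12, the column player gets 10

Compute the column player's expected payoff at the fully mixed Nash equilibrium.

First find x, the probability the row player plays a1, from the column player's indifference between b1 and b2: 6x + 3(1−x) = 2x + 10(1−x), giving x = 7/11.
Since the column player is indifferent in equilibrium, the column player's expected payoff equals the payoff from either column against (7/11, 4/11). Using b1: 6(7/11) + 3(4/11) = 54/11.

54/11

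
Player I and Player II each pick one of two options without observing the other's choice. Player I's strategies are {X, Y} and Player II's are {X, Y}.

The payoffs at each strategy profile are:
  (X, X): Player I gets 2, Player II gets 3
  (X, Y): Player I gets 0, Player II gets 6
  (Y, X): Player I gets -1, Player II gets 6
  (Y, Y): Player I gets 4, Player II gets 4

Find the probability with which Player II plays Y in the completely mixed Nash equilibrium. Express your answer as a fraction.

3/7

Let c be the probability that Player II plays X. In a completely mixed equilibrium, Player I must be indifferent between X and Y.
Player I's expected payoff from X is 2c; from Y it is −c + 4(1−c).
Setting these equal: 2c = −5c + 4, so c = 4/7.
Therefore Player II plays Y with probability 1 − 4/7 = 3/7.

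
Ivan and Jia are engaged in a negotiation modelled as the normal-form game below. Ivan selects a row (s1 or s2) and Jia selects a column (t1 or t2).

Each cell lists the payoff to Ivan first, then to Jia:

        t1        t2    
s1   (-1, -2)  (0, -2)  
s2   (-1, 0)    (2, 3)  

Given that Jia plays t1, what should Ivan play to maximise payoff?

either — both s1 and s2 are best responses

Against t1, Ivan earns -1 from s1 and -1 from s2.
So either strategy is a best response.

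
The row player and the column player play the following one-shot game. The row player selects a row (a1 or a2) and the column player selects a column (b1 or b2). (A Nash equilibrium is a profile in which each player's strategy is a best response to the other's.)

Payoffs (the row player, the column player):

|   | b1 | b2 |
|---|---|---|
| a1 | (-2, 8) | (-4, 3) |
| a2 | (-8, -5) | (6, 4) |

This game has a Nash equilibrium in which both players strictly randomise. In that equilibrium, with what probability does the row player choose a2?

Let r be the probability that the row player plays a1. In a completely mixed equilibrium, the column player must be indifferent between b1 and b2.
The column player's expected payoff from b1 is 8r − 5(1−r); from b2 it is 3r + 4(1−r).
Setting these equal: 13r − 5 = −r + 4, so r = 9/14.
Therefore the row player plays a2 with probability 1 − 9/14 = 5/14.

5/14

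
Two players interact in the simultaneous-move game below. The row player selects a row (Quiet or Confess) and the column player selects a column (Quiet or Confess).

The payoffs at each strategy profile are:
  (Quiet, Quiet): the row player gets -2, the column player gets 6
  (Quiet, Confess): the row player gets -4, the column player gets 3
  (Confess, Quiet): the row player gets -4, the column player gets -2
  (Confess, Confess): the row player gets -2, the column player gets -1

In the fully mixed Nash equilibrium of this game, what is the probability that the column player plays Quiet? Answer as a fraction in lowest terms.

1/2

Let q be the probability that the column player plays Quiet. In a completely mixed equilibrium, the row player must be indifferent between Quiet and Confess.
The row player's expected payoff from Quiet is −2q − 4(1−q); from Confess it is −4q − 2(1−q).
Setting these equal: 2q − 4 = −2q − 2, so q = 1/2.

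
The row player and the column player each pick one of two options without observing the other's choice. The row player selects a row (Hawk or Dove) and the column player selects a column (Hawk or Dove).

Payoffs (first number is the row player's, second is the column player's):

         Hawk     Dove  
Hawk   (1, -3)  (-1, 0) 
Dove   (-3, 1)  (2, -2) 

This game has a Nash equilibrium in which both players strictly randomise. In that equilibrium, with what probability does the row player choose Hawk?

Let r be the probability that the row player plays Hawk. In a completely mixed equilibrium, the column player must be indifferent between Hawk and Dove.
The column player's expected payoff from Hawk is −3r + (1−r); from Dove it is −2(1−r).
Setting these equal: −4r + 1 = 2r − 2, so r = 1/2.

1/2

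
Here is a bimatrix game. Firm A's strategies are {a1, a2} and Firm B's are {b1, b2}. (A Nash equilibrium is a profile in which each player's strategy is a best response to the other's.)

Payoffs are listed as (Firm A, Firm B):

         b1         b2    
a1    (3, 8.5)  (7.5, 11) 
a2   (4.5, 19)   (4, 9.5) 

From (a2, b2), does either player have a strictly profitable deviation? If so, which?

Both

Firm A at (a2, b2) earns 4; deviating to a1 yields 7.5 — a strict improvement.
Firm B earns 9.5; deviating to b1 yields 19 — a strict improvement.
Both Firm A and Firm B have strictly profitable deviations.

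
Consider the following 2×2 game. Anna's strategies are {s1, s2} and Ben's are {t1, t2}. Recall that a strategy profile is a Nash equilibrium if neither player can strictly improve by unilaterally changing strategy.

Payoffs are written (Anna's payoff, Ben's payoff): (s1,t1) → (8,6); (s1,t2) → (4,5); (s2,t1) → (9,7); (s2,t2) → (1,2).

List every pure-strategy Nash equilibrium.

(s2, t1)

(s1, t1): Anna prefers s2 (9 > 8) — not an equilibrium.
(s1, t2): Ben prefers t1 (6 > 5) — not an equilibrium.
(s2, t1): Anna gets 9 ≥ 8 from s1, and Ben gets 7 ≥ 2 from t2 — Nash equilibrium.
(s2, t2): Anna prefers s1 (4 > 1); Ben prefers t1 (7 > 2) — not an equilibrium.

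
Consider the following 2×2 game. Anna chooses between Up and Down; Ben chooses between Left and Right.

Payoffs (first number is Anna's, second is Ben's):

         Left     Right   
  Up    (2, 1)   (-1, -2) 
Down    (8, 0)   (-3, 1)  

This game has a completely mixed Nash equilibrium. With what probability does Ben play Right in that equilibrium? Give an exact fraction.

Let c be the probability that Ben plays Left. In a completely mixed equilibrium, Anna must be indifferent between Up and Down.
Anna's expected payoff from Up is 2c − (1−c); from Down it is 8c − 3(1−c).
Setting these equal: 3c − 1 = 11c − 3, so c = 1/4.
Therefore Ben plays Right with probability 1 − 1/4 = 3/4.

3/4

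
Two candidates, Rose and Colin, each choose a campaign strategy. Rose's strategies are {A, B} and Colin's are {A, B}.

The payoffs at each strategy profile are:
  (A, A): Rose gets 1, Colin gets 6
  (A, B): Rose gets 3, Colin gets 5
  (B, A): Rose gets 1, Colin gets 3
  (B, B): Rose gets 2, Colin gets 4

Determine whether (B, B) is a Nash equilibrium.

No

At (B, B), Rose earns 2; switching to A would give 3, so Rose would deviate.
Colin earns 4; switching to A would give 3, so Colin has no profitable deviation.
Since at least one player can profitably deviate, this is not a Nash equilibrium.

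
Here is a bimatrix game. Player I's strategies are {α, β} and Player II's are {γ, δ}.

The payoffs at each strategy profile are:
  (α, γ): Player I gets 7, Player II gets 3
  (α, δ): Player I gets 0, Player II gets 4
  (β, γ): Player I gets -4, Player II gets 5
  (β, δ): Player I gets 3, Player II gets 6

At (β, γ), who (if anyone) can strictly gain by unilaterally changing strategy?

Player I at (β, γ) earns -4; deviating to α yields 7 — a strict improvement.
Player II earns 5; deviating to δ yields 6 — a strict improvement.
Both Player I and Player II have strictly profitable deviations.

Both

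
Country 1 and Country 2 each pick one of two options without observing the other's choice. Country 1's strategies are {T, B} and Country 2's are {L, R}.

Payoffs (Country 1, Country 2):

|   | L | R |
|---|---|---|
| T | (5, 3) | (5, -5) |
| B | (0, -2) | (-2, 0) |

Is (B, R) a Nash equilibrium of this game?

At (B, R), Country 1 earns -2; switching to T would give 5, so Country 1 would deviate.
Country 2 earns 0; switching to L would give -2, so Country 2 has no profitable deviation.
Since at least one player can profitably deviate, this is not a Nash equilibrium.

No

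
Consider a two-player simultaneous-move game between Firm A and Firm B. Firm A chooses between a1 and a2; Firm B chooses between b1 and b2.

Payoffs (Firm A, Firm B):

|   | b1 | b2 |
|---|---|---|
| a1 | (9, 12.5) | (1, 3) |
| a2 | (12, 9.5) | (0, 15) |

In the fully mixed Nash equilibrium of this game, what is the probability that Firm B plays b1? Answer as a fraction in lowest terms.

1/4

Let y be the probability that Firm B plays b1. In a completely mixed equilibrium, Firm A must be indifferent between a1 and a2.
Firm A's expected payoff from a1 is 9y + (1−y); from a2 it is 12y.
Setting these equal: 8y + 1 = 12y, so y = 1/4.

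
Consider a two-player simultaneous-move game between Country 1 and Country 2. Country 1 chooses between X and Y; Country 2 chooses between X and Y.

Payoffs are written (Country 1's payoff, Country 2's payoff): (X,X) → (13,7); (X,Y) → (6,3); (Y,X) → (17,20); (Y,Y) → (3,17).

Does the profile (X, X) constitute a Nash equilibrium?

At (X, X), Country 1 earns 13; switching to Y would give 17, so Country 1 would deviate.
Country 2 earns 7; switching to Y would give 3, so Country 2 has no profitable deviation.
Since at least one player can profitably deviate, this is not a Nash equilibrium.

No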